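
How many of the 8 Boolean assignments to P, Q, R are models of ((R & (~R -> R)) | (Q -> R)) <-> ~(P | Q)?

Initial set: {(((R & (~R -> R)) | (Q -> R)) <-> ~(P | Q))}.
(((R & (~R -> R)) | (Q -> R)) <-> ~(P | Q)): β-rule — branch into ((R & (~R -> R)) | (Q -> R)), ~(P | Q)  //  ~((R & (~R -> R)) | (Q -> R)), ~~(P | Q).
  branch 1 (add ((R & (~R -> R)) | (Q -> R)), ~(P | Q)):
    ~(P | Q): α-rule — add ~P, ~Q.
    ((R & (~R -> R)) | (Q -> R)): β-rule — branch into (R & (~R -> R))  //  (Q -> R).
      branch 1.1 (add (R & (~R -> R))):
        (R & (~R -> R)): α-rule — add R, (~R -> R).
        (~R -> R): β-rule — branch into ~~R  //  R.
          branch 1.1.1 (add ~~R):
            ○ open, literals {P=0, Q=0, R=1}.
          branch 1.1.2 (add R):
            ○ open, literals {P=0, Q=0, R=1}.
      branch 1.2 (add (Q -> R)):
        (Q -> R): β-rule — branch into ~Q  //  R.
          branch 1.2.1 (add ~Q):
            ○ open, literals {P=0, Q=0}.
          branch 1.2.2 (add R):
            ○ open, literals {P=0, Q=0, R=1}.
  branch 2 (add ~((R & (~R -> R)) | (Q -> R)), ~~(P | Q)):
    ~((R & (~R -> R)) | (Q -> R)): α-rule — add ~(R & (~R -> R)), ~(Q -> R).
    ~(Q -> R): α-rule — add Q, ~R.
    ~~(P | Q): β-rule — branch into P  //  Q.
      branch 2.1 (add P):
        ~(R & (~R -> R)): β-rule — branch into ~R  //  ~(~R -> R).
          branch 2.1.1 (add ~R):
            ○ open, literals {P=1, Q=1, R=0}.
          branch 2.1.2 (add ~(~R -> R)):
            ~(~R -> R): α-rule — add ~R, ~R.
            ○ open, literals {P=1, Q=1, R=0}.
      branch 2.2 (add Q):
        ~(R & (~R -> R)): β-rule — branch into ~R  //  ~(~R -> R).
          branch 2.2.1 (add ~R):
            ○ open, literals {Q=1, R=0}.
          branch 2.2.2 (add ~(~R -> R)):
            ~(~R -> R): α-rule — add ~R, ~R.
            ○ open, literals {Q=1, R=0}.
0 branches closed, 8 open.
Each open branch fixes some atoms; the unmentioned ones are free. Counting distinct full assignments: branch {P=0, Q=0, R=1} (none free) contributes 1 new; branch {P=0, Q=0, R=1} (none free) contributes 0 new; branch {P=0, Q=0} (R) contributes 1 new; branch {P=0, Q=0, R=1} (none free) contributes 0 new; branch {P=1, Q=1, R=0} (none free) contributes 1 new; branch {P=1, Q=1, R=0} (none free) contributes 0 new; branch {Q=1, R=0} (P) contributes 1 new; branch {Q=1, R=0} (P) contributes 0 new. Total: 4.

4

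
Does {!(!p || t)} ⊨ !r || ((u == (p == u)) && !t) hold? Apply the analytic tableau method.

Initial set: {!(!p || t); !(!r || ((u == (p == u)) && !t))}.
!(!p || t): α-rule — add !!p, !t.
!(!r || ((u == (p == u)) && !t)): α-rule — add !!r, !((u == (p == u)) && !t).
!((u == (p == u)) && !t): β-rule — branch into !(u == (p == u))  //  !!t.
  branch 1 (add !(u == (p == u))):
    !(u == (p == u)): β-rule — branch into u, !(p == u)  //  !u, (p == u).
      branch 1.1 (add u, !(p == u)):
        !(p == u): β-rule — branch into p, !u  //  !p, u.
          branch 1.1.1 (add p, !u):
            × closes — contains both u and !u.
          branch 1.1.2 (add !p, u):
            × closes — contains both p and !p.
      branch 1.2 (add !u, (p == u)):
        (p == u): β-rule — branch into p, u  //  !p, !u.
          branch 1.2.1 (add p, u):
            × closes — contains both u and !u.
          branch 1.2.2 (add !p, !u):
            × closes — contains both p and !p.
  branch 2 (add !!t):
    × closes — contains both t and !t.
All 5 branches close.
Every branch closed, so the premises entail the conclusion.

Yes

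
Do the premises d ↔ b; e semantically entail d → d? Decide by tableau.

Yes

Initial set: {(d ↔ b); e; ¬(d → d)}.
¬(d → d): α-rule — add d, ¬d.
× closes — contains both d and ¬d.
All 1 branch closes.
Every branch closed, so the premises entail the conclusion.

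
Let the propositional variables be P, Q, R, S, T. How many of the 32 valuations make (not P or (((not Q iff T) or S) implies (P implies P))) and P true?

Initial set: {T ((not P or (((not Q iff T) or S) implies (P implies P))) and P)}.
T ((not P or (((not Q iff T) or S) implies (P implies P))) and P): α-rule — add T (not P or (((not Q iff T) or S) implies (P implies P))), T P.
T (not P or (((not Q iff T) or S) implies (P implies P))): β-rule — branch into T not P  //  T (((not Q iff T) or S) implies (P implies P)).
  branch 1 (add T not P):
    × closes — contains both P and not P.
  branch 2 (add T (((not Q iff T) or S) implies (P implies P))):
    T (((not Q iff T) or S) implies (P implies P)): β-rule — branch into F ((not Q iff T) or S)  //  T (P implies P).
      branch 2.1 (add F ((not Q iff T) or S)):
        F ((not Q iff T) or S): α-rule — add F (not Q iff T), F S.
        F (not Q iff T): β-rule — branch into T not Q, F T  //  F not Q, T T.
          branch 2.1.1 (add T not Q, F T):
            ○ open, literals {P=T, Q=F, S=F, T=F}.
          branch 2.1.2 (add F not Q, T T):
            ○ open, literals {P=T, Q=T, S=F, T=T}.
      branch 2.2 (add T (P implies P)):
        T (P implies P): β-rule — branch into F P  //  T P.
          branch 2.2.1 (add F P):
            × closes — contains both P and not P.
          branch 2.2.2 (add T P):
            ○ open, literals {P=T}.
2 branches closed, 3 open.
Each open branch fixes some atoms; the unmentioned ones are free. Counting distinct full assignments: branch {P=T, Q=F, S=F, T=F} (R) contributes 2 new; branch {P=T, Q=T, S=F, T=T} (R) contributes 2 new; branch {P=T} (Q, R, S, T) contributes 12 new. Total: 16.

16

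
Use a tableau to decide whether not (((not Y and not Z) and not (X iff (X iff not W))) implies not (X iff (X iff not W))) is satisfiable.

Unsatisfiable

Initial set: {not (((not Y and not Z) and not (X iff (X iff not W))) implies not (X iff (X iff not W)))}.
not (((not Y and not Z) and not (X iff (X iff not W))) implies not (X iff (X iff not W))): α-rule — add ((not Y and not Z) and not (X iff (X iff not W))), not not (X iff (X iff not W)).
((not Y and not Z) and not (X iff (X iff not W))): α-rule — add (not Y and not Z), not (X iff (X iff not W)).
(not Y and not Z): α-rule — add not Y, not Z.
not not (X iff (X iff not W)): β-rule — branch into X, (X iff not W)  //  not X, not (X iff not W).
  branch 1 (add X, (X iff not W)):
    not (X iff (X iff not W)): β-rule — branch into X, not (X iff not W)  //  not X, (X iff not W).
      branch 1.1 (add X, not (X iff not W)):
        (X iff not W): β-rule — branch into X, not W  //  not X, not not W.
          branch 1.1.1 (add X, not W):
            not (X iff not W): β-rule — branch into X, not not W  //  not X, not W.
              branch 1.1.1.1 (add X, not not W):
                × closes — contains both W and not W.
              branch 1.1.1.2 (add not X, not W):
                × closes — contains both X and not X.
          branch 1.1.2 (add not X, not not W):
            × closes — contains both X and not X.
      branch 1.2 (add not X, (X iff not W)):
        × closes — contains both X and not X.
  branch 2 (add not X, not (X iff not W)):
    not (X iff (X iff not W)): β-rule — branch into X, not (X iff not W)  //  not X, (X iff not W).
      branch 2.1 (add X, not (X iff not W)):
        × closes — contains both X and not X.
      branch 2.2 (add not X, (X iff not W)):
        not (X iff not W): β-rule — branch into X, not not W  //  not X, not W.
          branch 2.2.1 (add X, not not W):
            × closes — contains both X and not X.
          branch 2.2.2 (add not X, not W):
            (X iff not W): β-rule — branch into X, not W  //  not X, not not W.
              branch 2.2.2.1 (add X, not W):
                × closes — contains both X and not X.
              branch 2.2.2.2 (add not X, not not W):
                × closes — contains both W and not W.
All 8 branches close.
Every branch closed; the formula is unsatisfiable.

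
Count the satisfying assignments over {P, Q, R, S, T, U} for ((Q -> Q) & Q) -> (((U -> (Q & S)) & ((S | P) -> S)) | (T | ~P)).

60

Initial set: {(((Q -> Q) & Q) -> (((U -> (Q & S)) & ((S | P) -> S)) | (T | ~P)))}.
(((Q -> Q) & Q) -> (((U -> (Q & S)) & ((S | P) -> S)) | (T | ~P))): β-rule — branch into ~((Q -> Q) & Q)  //  (((U -> (Q & S)) & ((S | P) -> S)) | (T | ~P)).
  branch 1 (add ~((Q -> Q) & Q)):
    ~((Q -> Q) & Q): β-rule — branch into ~(Q -> Q)  //  ~Q.
      branch 1.1 (add ~(Q -> Q)):
        ~(Q -> Q): α-rule — add Q, ~Q.
        × closes — contains both Q and ~Q.
      branch 1.2 (add ~Q):
        ○ open, literals {Q=0}.
  branch 2 (add (((U -> (Q & S)) & ((S | P) -> S)) | (T | ~P))):
    (((U -> (Q & S)) & ((S | P) -> S)) | (T | ~P)): β-rule — branch into ((U -> (Q & S)) & ((S | P) -> S))  //  (T | ~P).
      branch 2.1 (add ((U -> (Q & S)) & ((S | P) -> S))):
        ((U -> (Q & S)) & ((S | P) -> S)): α-rule — add (U -> (Q & S)), ((S | P) -> S).
        (U -> (Q & S)): β-rule — branch into ~U  //  (Q & S).
          branch 2.1.1 (add ~U):
            ((S | P) -> S): β-rule — branch into ~(S | P)  //  S.
              branch 2.1.1.1 (add ~(S | P)):
                ~(S | P): α-rule — add ~S, ~P.
                ○ open, literals {P=0, S=0, U=0}.
              branch 2.1.1.2 (add S):
                ○ open, literals {S=1, U=0}.
          branch 2.1.2 (add (Q & S)):
            (Q & S): α-rule — add Q, S.
            ((S | P) -> S): β-rule — branch into ~(S | P)  //  S.
              branch 2.1.2.1 (add ~(S | P)):
                ~(S | P): α-rule — add ~S, ~P.
                × closes — contains both S and ~S.
              branch 2.1.2.2 (add S):
                ○ open, literals {Q=1, S=1}.
      branch 2.2 (add (T | ~P)):
        (T | ~P): β-rule — branch into T  //  ~P.
          branch 2.2.1 (add T):
            ○ open, literals {T=1}.
          branch 2.2.2 (add ~P):
            ○ open, literals {P=0}.
2 branches closed, 6 open.
Each open branch fixes some atoms; the unmentioned ones are free. Counting distinct full assignments: branch {Q=0} (P, R, S, T, U) contributes 32 new; branch {P=0, S=0, U=0} (Q, R, T) contributes 4 new; branch {S=1, U=0} (P, Q, R, T) contributes 8 new; branch {Q=1, S=1} (P, R, T, U) contributes 8 new; branch {T=1} (P, Q, R, S, U) contributes 6 new; branch {P=0} (Q, R, S, T, U) contributes 2 new. Total: 60.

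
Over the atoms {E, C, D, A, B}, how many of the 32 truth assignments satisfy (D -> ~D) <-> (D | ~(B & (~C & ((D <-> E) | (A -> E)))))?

Initial set: {((D -> ~D) <-> (D | ~(B & (~C & ((D <-> E) | (A -> E))))))}.
((D -> ~D) <-> (D | ~(B & (~C & ((D <-> E) | (A -> E)))))): β-rule — branch into (D -> ~D), (D | ~(B & (~C & ((D <-> E) | (A -> E)))))  //  ~(D -> ~D), ~(D | ~(B & (~C & ((D <-> E) | (A -> E))))).
  branch 1 (add (D -> ~D), (D | ~(B & (~C & ((D <-> E) | (A -> E)))))):
    (D -> ~D): β-rule — branch into ~D  //  ~D.
      branch 1.1 (add ~D):
        (D | ~(B & (~C & ((D <-> E) | (A -> E))))): β-rule — branch into D  //  ~(B & (~C & ((D <-> E) | (A -> E)))).
          branch 1.1.1 (add D):
            × closes — contains both D and ~D.
          branch 1.1.2 (add ~(B & (~C & ((D <-> E) | (A -> E))))):
            ~(B & (~C & ((D <-> E) | (A -> E)))): β-rule — branch into ~B  //  ~(~C & ((D <-> E) | (A -> E))).
              branch 1.1.2.1 (add ~B):
                ○ open, literals {B=0, D=0}.
              branch 1.1.2.2 (add ~(~C & ((D <-> E) | (A -> E)))):
                ~(~C & ((D <-> E) | (A -> E))): β-rule — branch into ~~C  //  ~((D <-> E) | (A -> E)).
                  branch 1.1.2.2.1 (add ~~C):
                    ○ open, literals {C=1, D=0}.
                  branch 1.1.2.2.2 (add ~((D <-> E) | (A -> E))):
                    ~((D <-> E) | (A -> E)): α-rule — add ~(D <-> E), ~(A -> E).
                    ~(A -> E): α-rule — add A, ~E.
                    ~(D <-> E): β-rule — branch into D, ~E  //  ~D, E.
                      branch 1.1.2.2.2.1 (add D, ~E):
                        × closes — contains both D and ~D.
                      branch 1.1.2.2.2.2 (add ~D, E):
                        × closes — contains both E and ~E.
      branch 1.2 (add ~D):
        (D | ~(B & (~C & ((D <-> E) | (A -> E))))): β-rule — branch into D  //  ~(B & (~C & ((D <-> E) | (A -> E)))).
          branch 1.2.1 (add D):
            × closes — contains both D and ~D.
          branch 1.2.2 (add ~(B & (~C & ((D <-> E) | (A -> E))))):
            ~(B & (~C & ((D <-> E) | (A -> E)))): β-rule — branch into ~B  //  ~(~C & ((D <-> E) | (A -> E))).
              branch 1.2.2.1 (add ~B):
                ○ open, literals {B=0, D=0}.
              branch 1.2.2.2 (add ~(~C & ((D <-> E) | (A -> E)))):
                ~(~C & ((D <-> E) | (A -> E))): β-rule — branch into ~~C  //  ~((D <-> E) | (A -> E)).
                  branch 1.2.2.2.1 (add ~~C):
                    ○ open, literals {C=1, D=0}.
                  branch 1.2.2.2.2 (add ~((D <-> E) | (A -> E))):
                    ~((D <-> E) | (A -> E)): α-rule — add ~(D <-> E), ~(A -> E).
                    ~(A -> E): α-rule — add A, ~E.
                    ~(D <-> E): β-rule — branch into D, ~E  //  ~D, E.
                      branch 1.2.2.2.2.1 (add D, ~E):
                        × closes — contains both D and ~D.
                      branch 1.2.2.2.2.2 (add ~D, E):
                        × closes — contains both E and ~E.
  branch 2 (add ~(D -> ~D), ~(D | ~(B & (~C & ((D <-> E) | (A -> E)))))):
    ~(D -> ~D): α-rule — add D, ~~D.
    ~(D | ~(B & (~C & ((D <-> E) | (A -> E))))): α-rule — add ~D, ~~(B & (~C & ((D <-> E) | (A -> E)))).
    × closes — contains both D and ~D.
7 branches closed, 4 open.
Each open branch fixes some atoms; the unmentioned ones are free. Counting distinct full assignments: branch {B=0, D=0} (E, C, A) contributes 8 new; branch {C=1, D=0} (E, A, B) contributes 4 new; branch {B=0, D=0} (E, C, A) contributes 0 new; branch {C=1, D=0} (E, A, B) contributes 0 new. Total: 12.

12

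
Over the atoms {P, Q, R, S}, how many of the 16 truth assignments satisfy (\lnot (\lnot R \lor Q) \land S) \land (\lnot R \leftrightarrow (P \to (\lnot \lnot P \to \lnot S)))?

1

Initial set: {T ((\lnot (\lnot R \lor Q) \land S) \land (\lnot R \leftrightarrow (P \to (\lnot \lnot P \to \lnot S))))}.
T ((\lnot (\lnot R \lor Q) \land S) \land (\lnot R \leftrightarrow (P \to (\lnot \lnot P \to \lnot S)))): α-rule — add T (\lnot (\lnot R \lor Q) \land S), T (\lnot R \leftrightarrow (P \to (\lnot \lnot P \to \lnot S))).
T (\lnot (\lnot R \lor Q) \land S): α-rule — add T \lnot (\lnot R \lor Q), T S.
T \lnot (\lnot R \lor Q): α-rule — add F \lnot R, F Q.
T (\lnot R \leftrightarrow (P \to (\lnot \lnot P \to \lnot S))): β-rule — branch into T \lnot R, T (P \to (\lnot \lnot P \to \lnot S))  //  F \lnot R, F (P \to (\lnot \lnot P \to \lnot S)).
  branch 1 (add T \lnot R, T (P \to (\lnot \lnot P \to \lnot S))):
    × closes — contains both R and \lnot R.
  branch 2 (add F \lnot R, F (P \to (\lnot \lnot P \to \lnot S))):
    F (P \to (\lnot \lnot P \to \lnot S)): α-rule — add T P, F (\lnot \lnot P \to \lnot S).
    F (\lnot \lnot P \to \lnot S): α-rule — add T \lnot \lnot P, F \lnot S.
    T \lnot \lnot P: drop double negation, giving T P.
    ○ open, literals {P=1, Q=0, R=1, S=1}.
1 branch closed, 1 open.
Each open branch fixes some atoms; the unmentioned ones are free. Counting distinct full assignments: branch {P=1, Q=0, R=1, S=1} (none free) contributes 1 new. Total: 1.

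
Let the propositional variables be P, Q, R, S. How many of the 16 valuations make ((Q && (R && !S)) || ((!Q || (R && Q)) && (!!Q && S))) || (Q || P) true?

Initial set: {T (((Q && (R && !S)) || ((!Q || (R && Q)) && (!!Q && S))) || (Q || P))}.
T (((Q && (R && !S)) || ((!Q || (R && Q)) && (!!Q && S))) || (Q || P)): β-rule — branch into T ((Q && (R && !S)) || ((!Q || (R && Q)) && (!!Q && S)))  //  T (Q || P).
  branch 1 (add T ((Q && (R && !S)) || ((!Q || (R && Q)) && (!!Q && S)))):
    T ((Q && (R && !S)) || ((!Q || (R && Q)) && (!!Q && S))): β-rule — branch into T (Q && (R && !S))  //  T ((!Q || (R && Q)) && (!!Q && S)).
      branch 1.1 (add T (Q && (R && !S))):
        T (Q && (R && !S)): α-rule — add T Q, T (R && !S).
        T (R && !S): α-rule — add T R, T !S.
        ○ open, literals {Q=true, R=true, S=false}.
      branch 1.2 (add T ((!Q || (R && Q)) && (!!Q && S))):
        T ((!Q || (R && Q)) && (!!Q && S)): α-rule — add T (!Q || (R && Q)), T (!!Q && S).
        T (!!Q && S): α-rule — add T !!Q, T S.
        T !!Q: drop double negation, giving T Q.
        T (!Q || (R && Q)): β-rule — branch into T !Q  //  T (R && Q).
          branch 1.2.1 (add T !Q):
            × closes — contains both Q and !Q.
          branch 1.2.2 (add T (R && Q)):
            T (R && Q): α-rule — add T R, T Q.
            ○ open, literals {Q=true, R=true, S=true}.
  branch 2 (add T (Q || P)):
    T (Q || P): β-rule — branch into T Q  //  T P.
      branch 2.1 (add T Q):
        ○ open, literals {Q=true}.
      branch 2.2 (add T P):
        ○ open, literals {P=true}.
1 branch closed, 4 open.
Each open branch fixes some atoms; the unmentioned ones are free. Counting distinct full assignments: branch {Q=true, R=true, S=false} (P) contributes 2 new; branch {Q=true, R=true, S=true} (P) contributes 2 new; branch {Q=true} (P, R, S) contributes 4 new; branch {P=true} (Q, R, S) contributes 4 new. Total: 12.

12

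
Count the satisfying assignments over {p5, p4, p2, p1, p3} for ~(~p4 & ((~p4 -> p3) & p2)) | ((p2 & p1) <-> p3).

30

Initial set: {(~(~p4 & ((~p4 -> p3) & p2)) | ((p2 & p1) <-> p3))}.
(~(~p4 & ((~p4 -> p3) & p2)) | ((p2 & p1) <-> p3)): β-rule — branch into ~(~p4 & ((~p4 -> p3) & p2))  //  ((p2 & p1) <-> p3).
  branch 1 (add ~(~p4 & ((~p4 -> p3) & p2))):
    ~(~p4 & ((~p4 -> p3) & p2)): β-rule — branch into ~~p4  //  ~((~p4 -> p3) & p2).
      branch 1.1 (add ~~p4):
        ○ open, literals {p4=T}.
      branch 1.2 (add ~((~p4 -> p3) & p2)):
        ~((~p4 -> p3) & p2): β-rule — branch into ~(~p4 -> p3)  //  ~p2.
          branch 1.2.1 (add ~(~p4 -> p3)):
            ~(~p4 -> p3): α-rule — add ~p4, ~p3.
            ○ open, literals {p3=F, p4=F}.
          branch 1.2.2 (add ~p2):
            ○ open, literals {p2=F}.
  branch 2 (add ((p2 & p1) <-> p3)):
    ((p2 & p1) <-> p3): β-rule — branch into (p2 & p1), p3  //  ~(p2 & p1), ~p3.
      branch 2.1 (add (p2 & p1), p3):
        (p2 & p1): α-rule — add p2, p1.
        ○ open, literals {p1=T, p2=T, p3=T}.
      branch 2.2 (add ~(p2 & p1), ~p3):
        ~(p2 & p1): β-rule — branch into ~p2  //  ~p1.
          branch 2.2.1 (add ~p2):
            ○ open, literals {p2=F, p3=F}.
          branch 2.2.2 (add ~p1):
            ○ open, literals {p1=F, p3=F}.
0 branches closed, 6 open.
Each open branch fixes some atoms; the unmentioned ones are free. Counting distinct full assignments: branch {p4=T} (p5, p2, p1, p3) contributes 16 new; branch {p3=F, p4=F} (p5, p2, p1) contributes 8 new; branch {p2=F} (p5, p4, p1, p3) contributes 4 new; branch {p1=T, p2=T, p3=T} (p5, p4) contributes 2 new; branch {p2=F, p3=F} (p5, p4, p1) contributes 0 new; branch {p1=F, p3=F} (p5, p4, p2) contributes 0 new. Total: 30.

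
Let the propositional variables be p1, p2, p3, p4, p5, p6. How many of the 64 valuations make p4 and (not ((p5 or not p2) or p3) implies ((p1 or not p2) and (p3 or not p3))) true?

Initial set: {(p4 and (not ((p5 or not p2) or p3) implies ((p1 or not p2) and (p3 or not p3))))}.
(p4 and (not ((p5 or not p2) or p3) implies ((p1 or not p2) and (p3 or not p3)))): α-rule — add p4, (not ((p5 or not p2) or p3) implies ((p1 or not p2) and (p3 or not p3))).
(not ((p5 or not p2) or p3) implies ((p1 or not p2) and (p3 or not p3))): β-rule — branch into not not ((p5 or not p2) or p3)  //  ((p1 or not p2) and (p3 or not p3)).
  branch 1 (add not not ((p5 or not p2) or p3)):
    not not ((p5 or not p2) or p3): β-rule — branch into (p5 or not p2)  //  p3.
      branch 1.1 (add (p5 or not p2)):
        (p5 or not p2): β-rule — branch into p5  //  not p2.
          branch 1.1.1 (add p5):
            ○ open, literals {p4=T, p5=T}.
          branch 1.1.2 (add not p2):
            ○ open, literals {p2=F, p4=T}.
      branch 1.2 (add p3):
        ○ open, literals {p3=T, p4=T}.
  branch 2 (add ((p1 or not p2) and (p3 or not p3))):
    ((p1 or not p2) and (p3 or not p3)): α-rule — add (p1 or not p2), (p3 or not p3).
    (p1 or not p2): β-rule — branch into p1  //  not p2.
      branch 2.1 (add p1):
        (p3 or not p3): β-rule — branch into p3  //  not p3.
          branch 2.1.1 (add p3):
            ○ open, literals {p1=T, p3=T, p4=T}.
          branch 2.1.2 (add not p3):
            ○ open, literals {p1=T, p3=F, p4=T}.
      branch 2.2 (add not p2):
        (p3 or not p3): β-rule — branch into p3  //  not p3.
          branch 2.2.1 (add p3):
            ○ open, literals {p2=F, p3=T, p4=T}.
          branch 2.2.2 (add not p3):
            ○ open, literals {p2=F, p3=F, p4=T}.
0 branches closed, 7 open.
Each open branch fixes some atoms; the unmentioned ones are free. Counting distinct full assignments: branch {p4=T, p5=T} (p1, p2, p3, p6) contributes 16 new; branch {p2=F, p4=T} (p1, p3, p5, p6) contributes 8 new; branch {p3=T, p4=T} (p1, p2, p5, p6) contributes 4 new; branch {p1=T, p3=T, p4=T} (p2, p5, p6) contributes 0 new; branch {p1=T, p3=F, p4=T} (p2, p5, p6) contributes 2 new; branch {p2=F, p3=T, p4=T} (p1, p5, p6) contributes 0 new; branch {p2=F, p3=F, p4=T} (p1, p5, p6) contributes 0 new. Total: 30.

30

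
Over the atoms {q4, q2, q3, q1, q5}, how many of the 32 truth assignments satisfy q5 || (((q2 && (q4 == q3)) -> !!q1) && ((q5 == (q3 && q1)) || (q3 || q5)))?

Initial set: {(q5 || (((q2 && (q4 == q3)) -> !!q1) && ((q5 == (q3 && q1)) || (q3 || q5))))}.
(q5 || (((q2 && (q4 == q3)) -> !!q1) && ((q5 == (q3 && q1)) || (q3 || q5)))): β-rule — branch into q5  //  (((q2 && (q4 == q3)) -> !!q1) && ((q5 == (q3 && q1)) || (q3 || q5))).
  branch 1 (add q5):
    ○ open, literals {q5=1}.
  branch 2 (add (((q2 && (q4 == q3)) -> !!q1) && ((q5 == (q3 && q1)) || (q3 || q5)))):
    (((q2 && (q4 == q3)) -> !!q1) && ((q5 == (q3 && q1)) || (q3 || q5))): α-rule — add ((q2 && (q4 == q3)) -> !!q1), ((q5 == (q3 && q1)) || (q3 || q5)).
    ((q2 && (q4 == q3)) -> !!q1): β-rule — branch into !(q2 && (q4 == q3))  //  !!q1.
      branch 2.1 (add !(q2 && (q4 == q3))):
        ((q5 == (q3 && q1)) || (q3 || q5)): β-rule — branch into (q5 == (q3 && q1))  //  (q3 || q5).
          branch 2.1.1 (add (q5 == (q3 && q1))):
            !(q2 && (q4 == q3)): β-rule — branch into !q2  //  !(q4 == q3).
              branch 2.1.1.1 (add !q2):
                (q5 == (q3 && q1)): β-rule — branch into q5, (q3 && q1)  //  !q5, !(q3 && q1).
                  branch 2.1.1.1.1 (add q5, (q3 && q1)):
                    (q3 && q1): α-rule — add q3, q1.
                    ○ open, literals {q1=1, q2=0, q3=1, q5=1}.
                  branch 2.1.1.1.2 (add !q5, !(q3 && q1)):
                    !(q3 && q1): β-rule — branch into !q3  //  !q1.
                      branch 2.1.1.1.2.1 (add !q3):
                        ○ open, literals {q2=0, q3=0, q5=0}.
                      branch 2.1.1.1.2.2 (add !q1):
                        ○ open, literals {q1=0, q2=0, q5=0}.
              branch 2.1.1.2 (add !(q4 == q3)):
                (q5 == (q3 && q1)): β-rule — branch into q5, (q3 && q1)  //  !q5, !(q3 && q1).
                  branch 2.1.1.2.1 (add q5, (q3 && q1)):
                    (q3 && q1): α-rule — add q3, q1.
                    !(q4 == q3): β-rule — branch into q4, !q3  //  !q4, q3.
                      branch 2.1.1.2.1.1 (add q4, !q3):
                        × closes — contains both q3 and !q3.
                      branch 2.1.1.2.1.2 (add !q4, q3):
                        ○ open, literals {q1=1, q3=1, q4=0, q5=1}.
                  branch 2.1.1.2.2 (add !q5, !(q3 && q1)):
                    !(q4 == q3): β-rule — branch into q4, !q3  //  !q4, q3.
                      branch 2.1.1.2.2.1 (add q4, !q3):
                        !(q3 && q1): β-rule — branch into !q3  //  !q1.
                          branch 2.1.1.2.2.1.1 (add !q3):
                            ○ open, literals {q3=0, q4=1, q5=0}.
                          branch 2.1.1.2.2.1.2 (add !q1):
                            ○ open, literals {q1=0, q3=0, q4=1, q5=0}.
                      branch 2.1.1.2.2.2 (add !q4, q3):
                        !(q3 && q1): β-rule — branch into !q3  //  !q1.
                          branch 2.1.1.2.2.2.1 (add !q3):
                            × closes — contains both q3 and !q3.
                          branch 2.1.1.2.2.2.2 (add !q1):
                            ○ open, literals {q1=0, q3=1, q4=0, q5=0}.
          branch 2.1.2 (add (q3 || q5)):
            !(q2 && (q4 == q3)): β-rule — branch into !q2  //  !(q4 == q3).
              branch 2.1.2.1 (add !q2):
                (q3 || q5): β-rule — branch into q3  //  q5.
                  branch 2.1.2.1.1 (add q3):
                    ○ open, literals {q2=0, q3=1}.
                  branch 2.1.2.1.2 (add q5):
                    ○ open, literals {q2=0, q5=1}.
              branch 2.1.2.2 (add !(q4 == q3)):
                (q3 || q5): β-rule — branch into q3  //  q5.
                  branch 2.1.2.2.1 (add q3):
                    !(q4 == q3): β-rule — branch into q4, !q3  //  !q4, q3.
                      branch 2.1.2.2.1.1 (add q4, !q3):
                        × closes — contains both q3 and !q3.
                      branch 2.1.2.2.1.2 (add !q4, q3):
                        ○ open, literals {q3=1, q4=0}.
                  branch 2.1.2.2.2 (add q5):
                    !(q4 == q3): β-rule — branch into q4, !q3  //  !q4, q3.
                      branch 2.1.2.2.2.1 (add q4, !q3):
                        ○ open, literals {q3=0, q4=1, q5=1}.
                      branch 2.1.2.2.2.2 (add !q4, q3):
                        ○ open, literals {q3=1, q4=0, q5=1}.
      branch 2.2 (add !!q1):
        !!q1: drop double negation, giving q1.
        ((q5 == (q3 && q1)) || (q3 || q5)): β-rule — branch into (q5 == (q3 && q1))  //  (q3 || q5).
          branch 2.2.1 (add (q5 == (q3 && q1))):
            (q5 == (q3 && q1)): β-rule — branch into q5, (q3 && q1)  //  !q5, !(q3 && q1).
              branch 2.2.1.1 (add q5, (q3 && q1)):
                (q3 && q1): α-rule — add q3, q1.
                ○ open, literals {q1=1, q3=1, q5=1}.
              branch 2.2.1.2 (add !q5, !(q3 && q1)):
                !(q3 && q1): β-rule — branch into !q3  //  !q1.
                  branch 2.2.1.2.1 (add !q3):
                    ○ open, literals {q1=1, q3=0, q5=0}.
                  branch 2.2.1.2.2 (add !q1):
                    × closes — contains both q1 and !q1.
          branch 2.2.2 (add (q3 || q5)):
            (q3 || q5): β-rule — branch into q3  //  q5.
              branch 2.2.2.1 (add q3):
                ○ open, literals {q1=1, q3=1}.
              branch 2.2.2.2 (add q5):
                ○ open, literals {q1=1, q5=1}.
4 branches closed, 17 open.
Each open branch fixes some atoms; the unmentioned ones are free. Counting distinct full assignments: branch {q5=1} (q4, q2, q3, q1) contributes 16 new; branch {q1=1, q2=0, q3=1, q5=1} (q4) contributes 0 new; branch {q2=0, q3=0, q5=0} (q4, q1) contributes 4 new; branch {q1=0, q2=0, q5=0} (q4, q3) contributes 2 new; branch {q1=1, q3=1, q4=0, q5=1} (q2) contributes 0 new; branch {q3=0, q4=1, q5=0} (q2, q1) contributes 2 new; branch {q1=0, q3=0, q4=1, q5=0} (q2) contributes 0 new; branch {q1=0, q3=1, q4=0, q5=0} (q2) contributes 1 new; branch {q2=0, q3=1} (q4, q1, q5) contributes 2 new; branch {q2=0, q5=1} (q4, q3, q1) contributes 0 new; branch {q3=1, q4=0} (q2, q1, q5) contributes 1 new; branch {q3=0, q4=1, q5=1} (q2, q1) contributes 0 new; branch {q3=1, q4=0, q5=1} (q2, q1) contributes 0 new; branch {q1=1, q3=1, q5=1} (q4, q2) contributes 0 new; branch {q1=1, q3=0, q5=0} (q4, q2) contributes 1 new; branch {q1=1, q3=1} (q4, q2, q5) contributes 1 new; branch {q1=1, q5=1} (q4, q2, q3) contributes 0 new. Total: 30.

30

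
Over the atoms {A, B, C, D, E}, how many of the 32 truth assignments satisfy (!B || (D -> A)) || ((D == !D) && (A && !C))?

Initial set: {((!B || (D -> A)) || ((D == !D) && (A && !C)))}.
((!B || (D -> A)) || ((D == !D) && (A && !C))): β-rule — branch into (!B || (D -> A))  //  ((D == !D) && (A && !C)).
  branch 1 (add (!B || (D -> A))):
    (!B || (D -> A)): β-rule — branch into !B  //  (D -> A).
      branch 1.1 (add !B):
        ○ open, literals {B=0}.
      branch 1.2 (add (D -> A)):
        (D -> A): β-rule — branch into !D  //  A.
          branch 1.2.1 (add !D):
            ○ open, literals {D=0}.
          branch 1.2.2 (add A):
            ○ open, literals {A=1}.
  branch 2 (add ((D == !D) && (A && !C))):
    ((D == !D) && (A && !C)): α-rule — add (D == !D), (A && !C).
    (A && !C): α-rule — add A, !C.
    (D == !D): β-rule — branch into D, !D  //  !D, !!D.
      branch 2.1 (add D, !D):
        × closes — contains both D and !D.
      branch 2.2 (add !D, !!D):
        × closes — contains both D and !D.
2 branches closed, 3 open.
Each open branch fixes some atoms; the unmentioned ones are free. Counting distinct full assignments: branch {B=0} (A, C, D, E) contributes 16 new; branch {D=0} (A, B, C, E) contributes 8 new; branch {A=1} (B, C, D, E) contributes 4 new. Total: 28.

28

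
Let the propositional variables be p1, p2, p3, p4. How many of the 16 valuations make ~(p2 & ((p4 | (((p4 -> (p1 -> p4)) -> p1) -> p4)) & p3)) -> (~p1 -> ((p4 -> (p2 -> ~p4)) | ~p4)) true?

Initial set: {(~(p2 & ((p4 | (((p4 -> (p1 -> p4)) -> p1) -> p4)) & p3)) -> (~p1 -> ((p4 -> (p2 -> ~p4)) | ~p4)))}.
(~(p2 & ((p4 | (((p4 -> (p1 -> p4)) -> p1) -> p4)) & p3)) -> (~p1 -> ((p4 -> (p2 -> ~p4)) | ~p4))): β-rule — branch into ~~(p2 & ((p4 | (((p4 -> (p1 -> p4)) -> p1) -> p4)) & p3))  //  (~p1 -> ((p4 -> (p2 -> ~p4)) | ~p4)).
  branch 1 (add ~~(p2 & ((p4 | (((p4 -> (p1 -> p4)) -> p1) -> p4)) & p3))):
    ~~(p2 & ((p4 | (((p4 -> (p1 -> p4)) -> p1) -> p4)) & p3)): α-rule — add p2, ((p4 | (((p4 -> (p1 -> p4)) -> p1) -> p4)) & p3).
    ((p4 | (((p4 -> (p1 -> p4)) -> p1) -> p4)) & p3): α-rule — add (p4 | (((p4 -> (p1 -> p4)) -> p1) -> p4)), p3.
    (p4 | (((p4 -> (p1 -> p4)) -> p1) -> p4)): β-rule — branch into p4  //  (((p4 -> (p1 -> p4)) -> p1) -> p4).
      branch 1.1 (add p4):
        ○ open, literals {p2=1, p3=1, p4=1}.
      branch 1.2 (add (((p4 -> (p1 -> p4)) -> p1) -> p4)):
        (((p4 -> (p1 -> p4)) -> p1) -> p4): β-rule — branch into ~((p4 -> (p1 -> p4)) -> p1)  //  p4.
          branch 1.2.1 (add ~((p4 -> (p1 -> p4)) -> p1)):
            ~((p4 -> (p1 -> p4)) -> p1): α-rule — add (p4 -> (p1 -> p4)), ~p1.
            (p4 -> (p1 -> p4)): β-rule — branch into ~p4  //  (p1 -> p4).
              branch 1.2.1.1 (add ~p4):
                ○ open, literals {p1=0, p2=1, p3=1, p4=0}.
              branch 1.2.1.2 (add (p1 -> p4)):
                (p1 -> p4): β-rule — branch into ~p1  //  p4.
                  branch 1.2.1.2.1 (add ~p1):
                    ○ open, literals {p1=0, p2=1, p3=1}.
                  branch 1.2.1.2.2 (add p4):
                    ○ open, literals {p1=0, p2=1, p3=1, p4=1}.
          branch 1.2.2 (add p4):
            ○ open, literals {p2=1, p3=1, p4=1}.
  branch 2 (add (~p1 -> ((p4 -> (p2 -> ~p4)) | ~p4))):
    (~p1 -> ((p4 -> (p2 -> ~p4)) | ~p4)): β-rule — branch into ~~p1  //  ((p4 -> (p2 -> ~p4)) | ~p4).
      branch 2.1 (add ~~p1):
        ○ open, literals {p1=1}.
      branch 2.2 (add ((p4 -> (p2 -> ~p4)) | ~p4)):
        ((p4 -> (p2 -> ~p4)) | ~p4): β-rule — branch into (p4 -> (p2 -> ~p4))  //  ~p4.
          branch 2.2.1 (add (p4 -> (p2 -> ~p4))):
            (p4 -> (p2 -> ~p4)): β-rule — branch into ~p4  //  (p2 -> ~p4).
              branch 2.2.1.1 (add ~p4):
                ○ open, literals {p4=0}.
              branch 2.2.1.2 (add (p2 -> ~p4)):
                (p2 -> ~p4): β-rule — branch into ~p2  //  ~p4.
                  branch 2.2.1.2.1 (add ~p2):
                    ○ open, literals {p2=0}.
                  branch 2.2.1.2.2 (add ~p4):
                    ○ open, literals {p4=0}.
          branch 2.2.2 (add ~p4):
            ○ open, literals {p4=0}.
0 branches closed, 10 open.
Each open branch fixes some atoms; the unmentioned ones are free. Counting distinct full assignments: branch {p2=1, p3=1, p4=1} (p1) contributes 2 new; branch {p1=0, p2=1, p3=1, p4=0} (none free) contributes 1 new; branch {p1=0, p2=1, p3=1} (p4) contributes 0 new; branch {p1=0, p2=1, p3=1, p4=1} (none free) contributes 0 new; branch {p2=1, p3=1, p4=1} (p1) contributes 0 new; branch {p1=1} (p2, p3, p4) contributes 7 new; branch {p4=0} (p1, p2, p3) contributes 3 new; branch {p2=0} (p1, p3, p4) contributes 2 new; branch {p4=0} (p1, p2, p3) contributes 0 new; branch {p4=0} (p1, p2, p3) contributes 0 new. Total: 15.

15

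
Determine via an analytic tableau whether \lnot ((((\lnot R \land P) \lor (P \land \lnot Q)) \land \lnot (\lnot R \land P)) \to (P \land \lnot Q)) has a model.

Initial set: {\lnot ((((\lnot R \land P) \lor (P \land \lnot Q)) \land \lnot (\lnot R \land P)) \to (P \land \lnot Q))}.
\lnot ((((\lnot R \land P) \lor (P \land \lnot Q)) \land \lnot (\lnot R \land P)) \to (P \land \lnot Q)): α-rule — add (((\lnot R \land P) \lor (P \land \lnot Q)) \land \lnot (\lnot R \land P)), \lnot (P \land \lnot Q).
(((\lnot R \land P) \lor (P \land \lnot Q)) \land \lnot (\lnot R \land P)): α-rule — add ((\lnot R \land P) \lor (P \land \lnot Q)), \lnot (\lnot R \land P).
\lnot (P \land \lnot Q): β-rule — branch into \lnot P  //  \lnot \lnot Q.
  branch 1 (add \lnot P):
    ((\lnot R \land P) \lor (P \land \lnot Q)): β-rule — branch into (\lnot R \land P)  //  (P \land \lnot Q).
      branch 1.1 (add (\lnot R \land P)):
        (\lnot R \land P): α-rule — add \lnot R, P.
        × closes — contains both P and \lnot P.
      branch 1.2 (add (P \land \lnot Q)):
        (P \land \lnot Q): α-rule — add P, \lnot Q.
        × closes — contains both P and \lnot P.
  branch 2 (add \lnot \lnot Q):
    ((\lnot R \land P) \lor (P \land \lnot Q)): β-rule — branch into (\lnot R \land P)  //  (P \land \lnot Q).
      branch 2.1 (add (\lnot R \land P)):
        (\lnot R \land P): α-rule — add \lnot R, P.
        \lnot (\lnot R \land P): β-rule — branch into \lnot \lnot R  //  \lnot P.
          branch 2.1.1 (add \lnot \lnot R):
            × closes — contains both R and \lnot R.
          branch 2.1.2 (add \lnot P):
            × closes — contains both P and \lnot P.
      branch 2.2 (add (P \land \lnot Q)):
        (P \land \lnot Q): α-rule — add P, \lnot Q.
        × closes — contains both Q and \lnot Q.
All 5 branches close.
Every branch closed; the formula is unsatisfiable.

Unsatisfiable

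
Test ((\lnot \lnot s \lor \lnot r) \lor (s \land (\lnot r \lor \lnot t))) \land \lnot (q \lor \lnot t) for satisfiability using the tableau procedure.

Initial set: {(((\lnot \lnot s \lor \lnot r) \lor (s \land (\lnot r \lor \lnot t))) \land \lnot (q \lor \lnot t))}.
(((\lnot \lnot s \lor \lnot r) \lor (s \land (\lnot r \lor \lnot t))) \land \lnot (q \lor \lnot t)): α-rule — add ((\lnot \lnot s \lor \lnot r) \lor (s \land (\lnot r \lor \lnot t))), \lnot (q \lor \lnot t).
\lnot (q \lor \lnot t): α-rule — add \lnot q, \lnot \lnot t.
((\lnot \lnot s \lor \lnot r) \lor (s \land (\lnot r \lor \lnot t))): β-rule — branch into (\lnot \lnot s \lor \lnot r)  //  (s \land (\lnot r \lor \lnot t)).
  branch 1 (add (\lnot \lnot s \lor \lnot r)):
    (\lnot \lnot s \lor \lnot r): β-rule — branch into \lnot \lnot s  //  \lnot r.
      branch 1.1 (add \lnot \lnot s):
        \lnot \lnot s: drop double negation, giving s.
        ○ open, literals {q=F, s=T, t=T}.
      branch 1.2 (add \lnot r):
        ○ open, literals {q=F, r=F, t=T}.
  branch 2 (add (s \land (\lnot r \lor \lnot t))):
    (s \land (\lnot r \lor \lnot t)): α-rule — add s, (\lnot r \lor \lnot t).
    (\lnot r \lor \lnot t): β-rule — branch into \lnot r  //  \lnot t.
      branch 2.1 (add \lnot r):
        ○ open, literals {q=F, r=F, s=T, t=T}.
      branch 2.2 (add \lnot t):
        × closes — contains both t and \lnot t.
1 branch closed, 3 open.
An open branch gives a satisfying assignment: q=F, s=T, t=T.

Satisfiable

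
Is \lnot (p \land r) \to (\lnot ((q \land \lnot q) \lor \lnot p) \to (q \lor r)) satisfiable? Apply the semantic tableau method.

Initial set: {(\lnot (p \land r) \to (\lnot ((q \land \lnot q) \lor \lnot p) \to (q \lor r)))}.
(\lnot (p \land r) \to (\lnot ((q \land \lnot q) \lor \lnot p) \to (q \lor r))): β-rule — branch into \lnot \lnot (p \land r)  //  (\lnot ((q \land \lnot q) \lor \lnot p) \to (q \lor r)).
  branch 1 (add \lnot \lnot (p \land r)):
    \lnot \lnot (p \land r): α-rule — add p, r.
    ○ open, literals {p=T, r=T}.
  branch 2 (add (\lnot ((q \land \lnot q) \lor \lnot p) \to (q \lor r))):
    (\lnot ((q \land \lnot q) \lor \lnot p) \to (q \lor r)): β-rule — branch into \lnot \lnot ((q \land \lnot q) \lor \lnot p)  //  (q \lor r).
      branch 2.1 (add \lnot \lnot ((q \land \lnot q) \lor \lnot p)):
        \lnot \lnot ((q \land \lnot q) \lor \lnot p): β-rule — branch into (q \land \lnot q)  //  \lnot p.
          branch 2.1.1 (add (q \land \lnot q)):
            (q \land \lnot q): α-rule — add q, \lnot q.
            × closes — contains both q and \lnot q.
          branch 2.1.2 (add \lnot p):
            ○ open, literals {p=F}.
      branch 2.2 (add (q \lor r)):
        (q \lor r): β-rule — branch into q  //  r.
          branch 2.2.1 (add q):
            ○ open, literals {q=T}.
          branch 2.2.2 (add r):
            ○ open, literals {r=T}.
1 branch closed, 4 open.
An open branch gives a satisfying assignment: p=T, r=T.

Satisfiable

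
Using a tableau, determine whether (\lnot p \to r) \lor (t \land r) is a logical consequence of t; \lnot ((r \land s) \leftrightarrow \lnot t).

Initial set: {T t; T \lnot ((r \land s) \leftrightarrow \lnot t); F ((\lnot p \to r) \lor (t \land r))}.
F ((\lnot p \to r) \lor (t \land r)): α-rule — add F (\lnot p \to r), F (t \land r).
F (\lnot p \to r): α-rule — add T \lnot p, F r.
T \lnot ((r \land s) \leftrightarrow \lnot t): β-rule — branch into T (r \land s), F \lnot t  //  F (r \land s), T \lnot t.
  branch 1 (add T (r \land s), F \lnot t):
    T (r \land s): α-rule — add T r, T s.
    × closes — contains both r and \lnot r.
  branch 2 (add F (r \land s), T \lnot t):
    × closes — contains both t and \lnot t.
All 2 branches close.
Every branch closed, so the premises entail the conclusion.

Yes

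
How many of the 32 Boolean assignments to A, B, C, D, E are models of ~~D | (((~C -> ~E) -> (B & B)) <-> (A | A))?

24

Initial set: {(~~D | (((~C -> ~E) -> (B & B)) <-> (A | A)))}.
(~~D | (((~C -> ~E) -> (B & B)) <-> (A | A))): β-rule — branch into ~~D  //  (((~C -> ~E) -> (B & B)) <-> (A | A)).
  branch 1 (add ~~D):
    ~~D: drop double negation, giving D.
    ○ open, literals {D=1}.
  branch 2 (add (((~C -> ~E) -> (B & B)) <-> (A | A))):
    (((~C -> ~E) -> (B & B)) <-> (A | A)): β-rule — branch into ((~C -> ~E) -> (B & B)), (A | A)  //  ~((~C -> ~E) -> (B & B)), ~(A | A).
      branch 2.1 (add ((~C -> ~E) -> (B & B)), (A | A)):
        ((~C -> ~E) -> (B & B)): β-rule — branch into ~(~C -> ~E)  //  (B & B).
          branch 2.1.1 (add ~(~C -> ~E)):
            ~(~C -> ~E): α-rule — add ~C, ~~E.
            (A | A): β-rule — branch into A  //  A.
              branch 2.1.1.1 (add A):
                ○ open, literals {A=1, C=0, E=1}.
              branch 2.1.1.2 (add A):
                ○ open, literals {A=1, C=0, E=1}.
          branch 2.1.2 (add (B & B)):
            (B & B): α-rule — add B, B.
            (A | A): β-rule — branch into A  //  A.
              branch 2.1.2.1 (add A):
                ○ open, literals {A=1, B=1}.
              branch 2.1.2.2 (add A):
                ○ open, literals {A=1, B=1}.
      branch 2.2 (add ~((~C -> ~E) -> (B & B)), ~(A | A)):
        ~((~C -> ~E) -> (B & B)): α-rule — add (~C -> ~E), ~(B & B).
        ~(A | A): α-rule — add ~A, ~A.
        (~C -> ~E): β-rule — branch into ~~C  //  ~E.
          branch 2.2.1 (add ~~C):
            ~(B & B): β-rule — branch into ~B  //  ~B.
              branch 2.2.1.1 (add ~B):
                ○ open, literals {A=0, B=0, C=1}.
              branch 2.2.1.2 (add ~B):
                ○ open, literals {A=0, B=0, C=1}.
          branch 2.2.2 (add ~E):
            ~(B & B): β-rule — branch into ~B  //  ~B.
              branch 2.2.2.1 (add ~B):
                ○ open, literals {A=0, B=0, E=0}.
              branch 2.2.2.2 (add ~B):
                ○ open, literals {A=0, B=0, E=0}.
0 branches closed, 9 open.
Each open branch fixes some atoms; the unmentioned ones are free. Counting distinct full assignments: branch {D=1} (A, B, C, E) contributes 16 new; branch {A=1, C=0, E=1} (B, D) contributes 2 new; branch {A=1, C=0, E=1} (B, D) contributes 0 new; branch {A=1, B=1} (C, D, E) contributes 3 new; branch {A=1, B=1} (C, D, E) contributes 0 new; branch {A=0, B=0, C=1} (D, E) contributes 2 new; branch {A=0, B=0, C=1} (D, E) contributes 0 new; branch {A=0, B=0, E=0} (C, D) contributes 1 new; branch {A=0, B=0, E=0} (C, D) contributes 0 new. Total: 24.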